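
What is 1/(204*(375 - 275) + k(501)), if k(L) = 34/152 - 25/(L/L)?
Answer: 76/1548517 ≈ 4.9079e-5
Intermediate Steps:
k(L) = -1883/76 (k(L) = 34*(1/152) - 25/1 = 17/76 - 25*1 = 17/76 - 25 = -1883/76)
1/(204*(375 - 275) + k(501)) = 1/(204*(375 - 275) - 1883/76) = 1/(204*100 - 1883/76) = 1/(20400 - 1883/76) = 1/(1548517/76) = 76/1548517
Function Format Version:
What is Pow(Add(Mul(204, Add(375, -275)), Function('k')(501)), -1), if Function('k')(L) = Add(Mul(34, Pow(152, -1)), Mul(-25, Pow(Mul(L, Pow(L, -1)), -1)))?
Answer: Rational(76, 1548517) ≈ 4.9079e-5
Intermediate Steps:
Function('k')(L) = Rational(-1883, 76) (Function('k')(L) = Add(Mul(34, Rational(1, 152)), Mul(-25, Pow(1, -1))) = Add(Rational(17, 76), Mul(-25, 1)) = Add(Rational(17, 76), -25) = Rational(-1883, 76))
Pow(Add(Mul(204, Add(375, -275)), Function('k')(501)), -1) = Pow(Add(Mul(204, Add(375, -275)), Rational(-1883, 76)), -1) = Pow(Add(Mul(204, 100), Rational(-1883, 76)), -1) = Pow(Add(20400, Rational(-1883, 76)), -1) = Pow(Rational(1548517, 76), -1) = Rational(76, 1548517)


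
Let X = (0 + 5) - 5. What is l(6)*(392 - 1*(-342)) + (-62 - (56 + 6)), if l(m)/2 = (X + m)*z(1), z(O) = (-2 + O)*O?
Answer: -8932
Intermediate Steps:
X = 0 (X = 5 - 5 = 0)
z(O) = O*(-2 + O)
l(m) = -2*m (l(m) = 2*((0 + m)*(1*(-2 + 1))) = 2*(m*(1*(-1))) = 2*(m*(-1)) = 2*(-m) = -2*m)
l(6)*(392 - 1*(-342)) + (-62 - (56 + 6)) = (-2*6)*(392 - 1*(-342)) + (-62 - (56 + 6)) = -12*(392 + 342) + (-62 - 1*62) = -12*734 + (-62 - 62) = -8808 - 124 = -8932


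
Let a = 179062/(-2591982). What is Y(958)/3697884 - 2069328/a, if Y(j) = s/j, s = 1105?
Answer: 9500579849239715037611/317170091803032 ≈ 2.9954e+7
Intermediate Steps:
a = -89531/1295991 (a = 179062*(-1/2591982) = -89531/1295991 ≈ -0.069083)
Y(j) = 1105/j
Y(958)/3697884 - 2069328/a = (1105/958)/3697884 - 2069328/(-89531/1295991) = (1105*(1/958))*(1/3697884) - 2069328*(-1295991/89531) = (1105/958)*(1/3697884) + 2681830464048/89531 = 1105/3542572872 + 2681830464048/89531 = 9500579849239715037611/317170091803032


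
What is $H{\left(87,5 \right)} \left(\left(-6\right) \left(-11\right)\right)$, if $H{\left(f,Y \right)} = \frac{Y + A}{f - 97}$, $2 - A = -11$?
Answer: $- \frac{594}{5} \approx -118.8$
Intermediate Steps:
$A = 13$ ($A = 2 - -11 = 2 + 11 = 13$)
$H{\left(f,Y \right)} = \frac{13 + Y}{-97 + f}$ ($H{\left(f,Y \right)} = \frac{Y + 13}{f - 97} = \frac{13 + Y}{-97 + f}$)
$H{\left(87,5 \right)} \left(\left(-6\right) \left(-11\right)\right) = \frac{13 + 5}{-97 + 87} \left(\left(-6\right) \left(-11\right)\right) = \frac{1}{-10} \cdot 18 \cdot 66 = \left(- \frac{1}{10}\right) 18 \cdot 66 = \left(- \frac{9}{5}\right) 66 = - \frac{594}{5}$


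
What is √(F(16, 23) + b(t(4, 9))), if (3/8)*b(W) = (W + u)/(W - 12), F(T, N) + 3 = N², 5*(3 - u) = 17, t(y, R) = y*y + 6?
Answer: 17*√46/5 ≈ 23.060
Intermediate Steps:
t(y, R) = 6 + y² (t(y, R) = y² + 6 = 6 + y²)
u = -⅖ (u = 3 - ⅕*17 = 3 - 17/5 = -⅖ ≈ -0.40000)
F(T, N) = -3 + N²
b(W) = 8*(-⅖ + W)/(3*(-12 + W)) (b(W) = 8*((W - ⅖)/(W - 12))/3 = 8*((-⅖ + W)/(-12 + W))/3 = 8*(-⅖ + W)/(3*(-12 + W)))
√(F(16, 23) + b(t(4, 9))) = √((-3 + 23²) + 8*(-2 + 5*(6 + 4²))/(15*(-12 + (6 + 4²)))) = √((-3 + 529) + 8*(-2 + 5*(6 + 16))/(15*(-12 + (6 + 16)))) = √(526 + 8*(-2 + 5*22)/(15*(-12 + 22))) = √(526 + (8/15)*(-2 + 110)/10) = √(526 + (8/15)*(⅒)*108) = √(526 + 144/25) = √(13294/25) = 17*√46/5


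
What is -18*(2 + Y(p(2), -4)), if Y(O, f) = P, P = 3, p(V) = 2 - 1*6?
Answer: -90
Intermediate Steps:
p(V) = -4 (p(V) = 2 - 6 = -4)
Y(O, f) = 3
-18*(2 + Y(p(2), -4)) = -18*(2 + 3) = -18*5 = -90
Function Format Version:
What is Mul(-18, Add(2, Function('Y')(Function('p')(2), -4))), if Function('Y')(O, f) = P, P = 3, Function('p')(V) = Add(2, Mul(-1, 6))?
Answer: -90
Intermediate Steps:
Function('p')(V) = -4 (Function('p')(V) = Add(2, -6) = -4)
Function('Y')(O, f) = 3
Mul(-18, Add(2, Function('Y')(Function('p')(2), -4))) = Mul(-18, Add(2, 3)) = Mul(-18, 5) = -90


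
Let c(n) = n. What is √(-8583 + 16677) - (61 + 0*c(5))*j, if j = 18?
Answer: -1098 + √8094 ≈ -1008.0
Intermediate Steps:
√(-8583 + 16677) - (61 + 0*c(5))*j = √(-8583 + 16677) - (61 + 0*5)*18 = √8094 - (61 + 0)*18 = √8094 - 61*18 = √8094 - 1*1098 = √8094 - 1098 = -1098 + √8094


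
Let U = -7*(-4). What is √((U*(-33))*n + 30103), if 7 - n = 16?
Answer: √38419 ≈ 196.01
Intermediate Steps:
n = -9 (n = 7 - 1*16 = 7 - 16 = -9)
U = 28
√((U*(-33))*n + 30103) = √((28*(-33))*(-9) + 30103) = √(-924*(-9) + 30103) = √(8316 + 30103) = √38419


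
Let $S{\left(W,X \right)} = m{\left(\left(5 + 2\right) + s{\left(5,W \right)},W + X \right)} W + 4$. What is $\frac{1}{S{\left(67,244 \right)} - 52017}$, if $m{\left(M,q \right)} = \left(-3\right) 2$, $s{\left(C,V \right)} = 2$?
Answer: $- \frac{1}{52415} \approx -1.9078 \cdot 10^{-5}$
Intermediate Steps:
$m{\left(M,q \right)} = -6$
$S{\left(W,X \right)} = 4 - 6 W$ ($S{\left(W,X \right)} = - 6 W + 4 = 4 - 6 W$)
$\frac{1}{S{\left(67,244 \right)} - 52017} = \frac{1}{\left(4 - 402\right) - 52017} = \frac{1}{-398 - 52017} = \frac{1}{-52415} = - \frac{1}{52415}$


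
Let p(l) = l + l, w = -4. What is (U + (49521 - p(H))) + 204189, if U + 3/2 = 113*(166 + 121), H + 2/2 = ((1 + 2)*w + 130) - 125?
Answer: 572311/2 ≈ 2.8616e+5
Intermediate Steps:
H = -8 (H = -1 + (((1 + 2)*(-4) + 130) - 125) = -1 + ((3*(-4) + 130) - 125) = -1 + ((-12 + 130) - 125) = -1 + (118 - 125) = -1 - 7 = -8)
p(l) = 2*l
U = 64859/2 (U = -3/2 + 113*(166 + 121) = -3/2 + 113*287 = -3/2 + 32431 = 64859/2 ≈ 32430.)
(U + (49521 - p(H))) + 204189 = (64859/2 + (49521 - 2*(-8))) + 204189 = (64859/2 + (49521 - 1*(-16))) + 204189 = (64859/2 + (49521 + 16)) + 204189 = (64859/2 + 49537) + 204189 = 163933/2 + 204189 = 572311/2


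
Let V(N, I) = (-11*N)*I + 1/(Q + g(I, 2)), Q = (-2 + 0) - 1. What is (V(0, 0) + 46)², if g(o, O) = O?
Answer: 2025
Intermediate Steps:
Q = -3 (Q = -2 - 1 = -3)
V(N, I) = -1 - 11*I*N (V(N, I) = (-11*N)*I + 1/(-3 + 2) = -11*I*N + 1/(-1) = -11*I*N - 1 = -1 - 11*I*N)
(V(0, 0) + 46)² = ((-1 - 11*0*0) + 46)² = ((-1 + 0) + 46)² = (-1 + 46)² = 45² = 2025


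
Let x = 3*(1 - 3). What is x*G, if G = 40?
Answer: -240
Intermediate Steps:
x = -6 (x = 3*(-2) = -6)
x*G = -6*40 = -240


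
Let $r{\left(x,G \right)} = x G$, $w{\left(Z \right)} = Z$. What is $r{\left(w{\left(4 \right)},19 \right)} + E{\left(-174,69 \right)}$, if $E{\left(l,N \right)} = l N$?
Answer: $-11930$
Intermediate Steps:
$r{\left(x,G \right)} = G x$
$E{\left(l,N \right)} = N l$
$r{\left(w{\left(4 \right)},19 \right)} + E{\left(-174,69 \right)} = 19 \cdot 4 + 69 \left(-174\right) = 76 - 12006 = -11930$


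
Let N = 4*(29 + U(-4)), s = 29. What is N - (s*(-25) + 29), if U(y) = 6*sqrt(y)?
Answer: 812 + 48*I ≈ 812.0 + 48.0*I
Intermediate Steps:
N = 116 + 48*I (N = 4*(29 + 6*sqrt(-4)) = 4*(29 + 6*(2*I)) = 4*(29 + 12*I) = 116 + 48*I ≈ 116.0 + 48.0*I)
N - (s*(-25) + 29) = (116 + 48*I) - (29*(-25) + 29) = (116 + 48*I) - (-725 + 29) = (116 + 48*I) - 1*(-696) = (116 + 48*I) + 696 = 812 + 48*I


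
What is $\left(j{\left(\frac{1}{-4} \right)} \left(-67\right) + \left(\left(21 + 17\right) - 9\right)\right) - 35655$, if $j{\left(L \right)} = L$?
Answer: $- \frac{142437}{4} \approx -35609.0$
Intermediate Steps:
$\left(j{\left(\frac{1}{-4} \right)} \left(-67\right) + \left(\left(21 + 17\right) - 9\right)\right) - 35655 = \left(\frac{1}{-4} \left(-67\right) + \left(\left(21 + 17\right) - 9\right)\right) - 35655 = \left(\left(- \frac{1}{4}\right) \left(-67\right) + \left(38 - 9\right)\right) - 35655 = \left(\frac{67}{4} + 29\right) - 35655 = \frac{183}{4} - 35655 = - \frac{142437}{4}$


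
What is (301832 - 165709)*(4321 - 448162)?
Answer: -60416968443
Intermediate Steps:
(301832 - 165709)*(4321 - 448162) = 136123*(-443841) = -60416968443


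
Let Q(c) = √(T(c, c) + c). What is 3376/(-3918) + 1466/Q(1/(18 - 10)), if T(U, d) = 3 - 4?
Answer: -1688/1959 - 2932*I*√14/7 ≈ -0.86166 - 1567.2*I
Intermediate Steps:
T(U, d) = -1
Q(c) = √(-1 + c)
3376/(-3918) + 1466/Q(1/(18 - 10)) = 3376/(-3918) + 1466/(√(-1 + 1/(18 - 10))) = 3376*(-1/3918) + 1466/(√(-1 + 1/8)) = -1688/1959 + 1466/(√(-1 + ⅛)) = -1688/1959 + 1466/(√(-7/8)) = -1688/1959 + 1466/((I*√14/4)) = -1688/1959 + 1466*(-2*I*√14/7) = -1688/1959 - 2932*I*√14/7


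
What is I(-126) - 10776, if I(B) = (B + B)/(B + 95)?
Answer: -333804/31 ≈ -10768.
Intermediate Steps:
I(B) = 2*B/(95 + B) (I(B) = (2*B)/(95 + B) = 2*B/(95 + B))
I(-126) - 10776 = 2*(-126)/(95 - 126) - 10776 = 2*(-126)/(-31) - 10776 = 2*(-126)*(-1/31) - 10776 = 252/31 - 10776 = -333804/31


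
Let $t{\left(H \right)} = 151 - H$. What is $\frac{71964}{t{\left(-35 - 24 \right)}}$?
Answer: $\frac{11994}{35} \approx 342.69$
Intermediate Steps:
$\frac{71964}{t{\left(-35 - 24 \right)}} = \frac{71964}{151 - \left(-35 - 24\right)} = \frac{71964}{151 - -59} = \frac{71964}{151 + 59} = \frac{71964}{210} = 71964 \cdot \frac{1}{210} = \frac{11994}{35}$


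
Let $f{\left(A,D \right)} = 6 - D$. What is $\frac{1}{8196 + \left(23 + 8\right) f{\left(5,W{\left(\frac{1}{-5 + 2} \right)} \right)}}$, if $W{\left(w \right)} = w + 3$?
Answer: $\frac{3}{24898} \approx 0.00012049$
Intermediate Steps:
$W{\left(w \right)} = 3 + w$
$\frac{1}{8196 + \left(23 + 8\right) f{\left(5,W{\left(\frac{1}{-5 + 2} \right)} \right)}} = \frac{1}{8196 + \left(23 + 8\right) \left(6 - \left(3 + \frac{1}{-5 + 2}\right)\right)} = \frac{1}{8196 + 31 \left(6 - \left(3 + \frac{1}{-3}\right)\right)} = \frac{1}{8196 + 31 \left(6 - \left(3 - \frac{1}{3}\right)\right)} = \frac{1}{8196 + 31 \left(6 - \frac{8}{3}\right)} = \frac{1}{8196 + 31 \cdot \frac{10}{3}} = \frac{1}{8196 + \frac{310}{3}} = \frac{1}{\frac{24898}{3}} = \frac{3}{24898}$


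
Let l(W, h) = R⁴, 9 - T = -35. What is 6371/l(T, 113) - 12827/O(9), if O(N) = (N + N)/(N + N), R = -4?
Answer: -3277341/256 ≈ -12802.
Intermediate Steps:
T = 44 (T = 9 - 1*(-35) = 9 + 35 = 44)
l(W, h) = 256 (l(W, h) = (-4)⁴ = 256)
O(N) = 1 (O(N) = (2*N)/((2*N)) = (2*N)*(1/(2*N)) = 1)
6371/l(T, 113) - 12827/O(9) = 6371/256 - 12827/1 = 6371*(1/256) - 12827*1 = 6371/256 - 12827 = -3277341/256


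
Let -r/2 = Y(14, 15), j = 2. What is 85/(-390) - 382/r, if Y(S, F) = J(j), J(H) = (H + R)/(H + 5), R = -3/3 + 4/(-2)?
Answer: -104303/78 ≈ -1337.2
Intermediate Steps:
R = -3 (R = -3*⅓ + 4*(-½) = -1 - 2 = -3)
J(H) = (-3 + H)/(5 + H) (J(H) = (H - 3)/(H + 5) = (-3 + H)/(5 + H))
Y(S, F) = -⅐ (Y(S, F) = (-3 + 2)/(5 + 2) = -1/7 = (⅐)*(-1) = -⅐)
r = 2/7 (r = -2*(-⅐) = 2/7 ≈ 0.28571)
85/(-390) - 382/r = 85/(-390) - 382/2/7 = 85*(-1/390) - 382*7/2 = -17/78 - 1337 = -104303/78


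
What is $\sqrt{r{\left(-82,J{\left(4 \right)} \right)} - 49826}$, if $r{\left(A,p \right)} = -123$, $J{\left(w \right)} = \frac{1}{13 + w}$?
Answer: $i \sqrt{49949} \approx 223.49 i$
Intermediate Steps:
$\sqrt{r{\left(-82,J{\left(4 \right)} \right)} - 49826} = \sqrt{-123 - 49826} = \sqrt{-49949} = i \sqrt{49949}$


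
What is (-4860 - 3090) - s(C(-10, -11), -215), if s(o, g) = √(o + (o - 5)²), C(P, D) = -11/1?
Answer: -7950 - 7*√5 ≈ -7965.7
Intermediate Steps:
C(P, D) = -11 (C(P, D) = -11*1 = -11)
s(o, g) = √(o + (-5 + o)²)
(-4860 - 3090) - s(C(-10, -11), -215) = (-4860 - 3090) - √(-11 + (-5 - 11)²) = -7950 - √(-11 + (-16)²) = -7950 - √(-11 + 256) = -7950 - √245 = -7950 - 7*√5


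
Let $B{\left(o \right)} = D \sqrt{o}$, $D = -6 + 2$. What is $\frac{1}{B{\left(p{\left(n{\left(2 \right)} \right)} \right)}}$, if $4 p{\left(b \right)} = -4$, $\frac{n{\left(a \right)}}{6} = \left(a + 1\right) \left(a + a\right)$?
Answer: $\frac{i}{4} \approx 0.25 i$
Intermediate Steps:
$n{\left(a \right)} = 12 a \left(1 + a\right)$ ($n{\left(a \right)} = 6 \left(a + 1\right) \left(a + a\right) = 6 \left(1 + a\right) 2 a = 6 \cdot 2 a \left(1 + a\right) = 12 a \left(1 + a\right)$)
$D = -4$
$p{\left(b \right)} = -1$ ($p{\left(b \right)} = \frac{1}{4} \left(-4\right) = -1$)
$B{\left(o \right)} = - 4 \sqrt{o}$
$\frac{1}{B{\left(p{\left(n{\left(2 \right)} \right)} \right)}} = \frac{1}{\left(-4\right) \sqrt{-1}} = \frac{1}{\left(-4\right) i} = \frac{i}{4}$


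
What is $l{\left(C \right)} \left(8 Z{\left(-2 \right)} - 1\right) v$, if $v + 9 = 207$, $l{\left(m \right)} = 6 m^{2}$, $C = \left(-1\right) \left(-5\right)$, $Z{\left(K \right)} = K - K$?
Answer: $-29700$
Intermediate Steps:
$Z{\left(K \right)} = 0$
$C = 5$
$v = 198$ ($v = -9 + 207 = 198$)
$l{\left(C \right)} \left(8 Z{\left(-2 \right)} - 1\right) v = 6 \cdot 5^{2} \left(8 \cdot 0 - 1\right) 198 = 6 \cdot 25 \left(0 - 1\right) 198 = 150 \left(-1\right) 198 = \left(-150\right) 198 = -29700$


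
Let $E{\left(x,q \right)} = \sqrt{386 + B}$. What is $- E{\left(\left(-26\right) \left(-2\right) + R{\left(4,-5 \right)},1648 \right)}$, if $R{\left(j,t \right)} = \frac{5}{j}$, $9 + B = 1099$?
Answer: $- 6 \sqrt{41} \approx -38.419$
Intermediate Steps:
$B = 1090$ ($B = -9 + 1099 = 1090$)
$E{\left(x,q \right)} = 6 \sqrt{41}$ ($E{\left(x,q \right)} = \sqrt{386 + 1090} = \sqrt{1476} = 6 \sqrt{41}$)
$- E{\left(\left(-26\right) \left(-2\right) + R{\left(4,-5 \right)},1648 \right)} = - 6 \sqrt{41}$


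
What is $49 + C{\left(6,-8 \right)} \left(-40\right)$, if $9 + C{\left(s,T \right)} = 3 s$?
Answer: $-311$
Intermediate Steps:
$C{\left(s,T \right)} = -9 + 3 s$
$49 + C{\left(6,-8 \right)} \left(-40\right) = 49 + \left(-9 + 3 \cdot 6\right) \left(-40\right) = 49 + \left(-9 + 18\right) \left(-40\right) = 49 + 9 \left(-40\right) = 49 - 360 = -311$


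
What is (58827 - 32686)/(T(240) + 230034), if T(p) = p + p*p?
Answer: 26141/287874 ≈ 0.090807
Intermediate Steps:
T(p) = p + p²
(58827 - 32686)/(T(240) + 230034) = (58827 - 32686)/(240*(1 + 240) + 230034) = 26141/(240*241 + 230034) = 26141/(57840 + 230034) = 26141/287874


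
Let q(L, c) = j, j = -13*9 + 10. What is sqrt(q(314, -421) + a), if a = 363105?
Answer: sqrt(362998) ≈ 602.49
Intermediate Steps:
j = -107 (j = -117 + 10 = -107)
q(L, c) = -107
sqrt(q(314, -421) + a) = sqrt(-107 + 363105) = sqrt(362998)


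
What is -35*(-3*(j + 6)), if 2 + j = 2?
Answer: 630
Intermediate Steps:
j = 0 (j = -2 + 2 = 0)
-35*(-3*(j + 6)) = -35*(-3*(0 + 6)) = -35*(-3*6) = -35*(-18) = -1*(-630) = 630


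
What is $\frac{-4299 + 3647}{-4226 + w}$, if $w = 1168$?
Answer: $\frac{326}{1529} \approx 0.21321$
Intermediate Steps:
$\frac{-4299 + 3647}{-4226 + w} = \frac{-4299 + 3647}{-4226 + 1168} = - \frac{652}{-3058} = \left(-652\right) \left(- \frac{1}{3058}\right) = \frac{326}{1529}$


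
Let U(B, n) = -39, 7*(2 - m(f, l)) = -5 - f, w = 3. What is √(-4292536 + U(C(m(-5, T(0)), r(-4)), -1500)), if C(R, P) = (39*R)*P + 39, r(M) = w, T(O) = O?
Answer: 5*I*√171703 ≈ 2071.9*I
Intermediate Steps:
m(f, l) = 19/7 + f/7 (m(f, l) = 2 - (-5 - f)/7 = 2 + (5/7 + f/7) = 19/7 + f/7)
r(M) = 3
C(R, P) = 39 + 39*P*R (C(R, P) = 39*P*R + 39 = 39 + 39*P*R)
√(-4292536 + U(C(m(-5, T(0)), r(-4)), -1500)) = √(-4292536 - 39) = √(-4292575) = 5*I*√171703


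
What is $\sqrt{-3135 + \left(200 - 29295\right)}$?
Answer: $i \sqrt{32230} \approx 179.53 i$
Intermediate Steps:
$\sqrt{-3135 + \left(200 - 29295\right)} = \sqrt{-3135 - 29095} = \sqrt{-32230} = i \sqrt{32230}$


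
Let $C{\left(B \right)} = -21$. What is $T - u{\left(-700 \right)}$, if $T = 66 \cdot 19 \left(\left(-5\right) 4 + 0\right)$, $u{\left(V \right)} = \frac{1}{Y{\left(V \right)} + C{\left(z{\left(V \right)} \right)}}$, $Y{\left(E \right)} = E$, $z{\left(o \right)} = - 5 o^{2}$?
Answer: $- \frac{18082679}{721} \approx -25080.0$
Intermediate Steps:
$u{\left(V \right)} = \frac{1}{-21 + V}$ ($u{\left(V \right)} = \frac{1}{V - 21} = \frac{1}{-21 + V}$)
$T = -25080$ ($T = 1254 \left(-20 + 0\right) = 1254 \left(-20\right) = -25080$)
$T - u{\left(-700 \right)} = -25080 - \frac{1}{-21 - 700} = -25080 - \frac{1}{-721} = -25080 - - \frac{1}{721} = -25080 + \frac{1}{721} = - \frac{18082679}{721}$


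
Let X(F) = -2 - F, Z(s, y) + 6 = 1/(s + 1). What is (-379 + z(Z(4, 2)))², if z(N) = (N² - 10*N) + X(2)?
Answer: 53056656/625 ≈ 84891.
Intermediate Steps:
Z(s, y) = -6 + 1/(1 + s) (Z(s, y) = -6 + 1/(s + 1) = -6 + 1/(1 + s))
z(N) = -4 + N² - 10*N (z(N) = (N² - 10*N) + (-2 - 1*2) = (N² - 10*N) + (-2 - 2) = (N² - 10*N) - 4 = -4 + N² - 10*N)
(-379 + z(Z(4, 2)))² = (-379 + (-4 + ((-5 - 6*4)/(1 + 4))² - 10*(-5 - 6*4)/(1 + 4)))² = (-379 + (-4 + ((-5 - 24)/5)² - 10*(-5 - 24)/5))² = (-379 + (-4 + ((⅕)*(-29))² - 2*(-29)))² = (-379 + (-4 + (-29/5)² - 10*(-29/5)))² = (-379 + (-4 + 841/25 + 58))² = (-379 + 2191/25)² = (-7284/25)² = 53056656/625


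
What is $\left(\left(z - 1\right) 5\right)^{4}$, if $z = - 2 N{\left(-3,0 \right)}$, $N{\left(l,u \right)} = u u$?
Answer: $625$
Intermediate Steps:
$N{\left(l,u \right)} = u^{2}$
$z = 0$ ($z = - 2 \cdot 0^{2} = \left(-2\right) 0 = 0$)
$\left(\left(z - 1\right) 5\right)^{4} = \left(\left(0 - 1\right) 5\right)^{4} = \left(\left(-1\right) 5\right)^{4} = \left(-5\right)^{4} = 625$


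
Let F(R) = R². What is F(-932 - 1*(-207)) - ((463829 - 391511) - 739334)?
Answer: 1192641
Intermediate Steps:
F(-932 - 1*(-207)) - ((463829 - 391511) - 739334) = (-932 - 1*(-207))² - ((463829 - 391511) - 739334) = (-932 + 207)² - (72318 - 739334) = (-725)² - 1*(-667016) = 525625 + 667016 = 1192641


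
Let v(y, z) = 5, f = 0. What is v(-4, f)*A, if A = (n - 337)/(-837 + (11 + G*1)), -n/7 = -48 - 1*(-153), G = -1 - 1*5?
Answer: 335/52 ≈ 6.4423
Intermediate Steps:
G = -6 (G = -1 - 5 = -6)
n = -735 (n = -7*(-48 - 1*(-153)) = -7*(-48 + 153) = -7*105 = -735)
A = 67/52 (A = (-735 - 337)/(-837 + (11 - 6*1)) = -1072/(-837 + (11 - 6)) = -1072/(-837 + 5) = -1072/(-832) = -1072*(-1/832) = 67/52 ≈ 1.2885)
v(-4, f)*A = 5*(67/52) = 335/52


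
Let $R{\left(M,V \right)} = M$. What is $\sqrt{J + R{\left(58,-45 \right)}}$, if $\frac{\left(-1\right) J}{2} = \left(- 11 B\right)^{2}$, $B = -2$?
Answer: $i \sqrt{910} \approx 30.166 i$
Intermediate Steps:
$J = -968$ ($J = - 2 \left(\left(-11\right) \left(-2\right)\right)^{2} = - 2 \cdot 22^{2} = \left(-2\right) 484 = -968$)
$\sqrt{J + R{\left(58,-45 \right)}} = \sqrt{-968 + 58} = \sqrt{-910} = i \sqrt{910}$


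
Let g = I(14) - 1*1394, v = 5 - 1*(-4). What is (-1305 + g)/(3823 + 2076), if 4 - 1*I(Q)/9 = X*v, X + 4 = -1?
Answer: -2258/5899 ≈ -0.38278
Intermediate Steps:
X = -5 (X = -4 - 1 = -5)
v = 9 (v = 5 + 4 = 9)
I(Q) = 441 (I(Q) = 36 - (-45)*9 = 36 - 9*(-45) = 36 + 405 = 441)
g = -953 (g = 441 - 1*1394 = 441 - 1394 = -953)
(-1305 + g)/(3823 + 2076) = (-1305 - 953)/(3823 + 2076) = -2258/5899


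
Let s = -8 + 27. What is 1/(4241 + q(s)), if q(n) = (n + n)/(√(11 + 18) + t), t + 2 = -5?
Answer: 42277/178733426 + 19*√29/178733426 ≈ 0.00023711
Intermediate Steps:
t = -7 (t = -2 - 5 = -7)
s = 19
q(n) = 2*n/(-7 + √29) (q(n) = (n + n)/(√(11 + 18) - 7) = (2*n)/(√29 - 7) = (2*n)/(-7 + √29) = 2*n/(-7 + √29))
1/(4241 + q(s)) = 1/(4241 + (-7/10*19 - ⅒*19*√29)) = 1/(4241 + (-133/10 - 19*√29/10)) = 1/(42277/10 - 19*√29/10)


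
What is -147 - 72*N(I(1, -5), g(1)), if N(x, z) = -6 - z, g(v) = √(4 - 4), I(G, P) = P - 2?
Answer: 285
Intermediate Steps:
I(G, P) = -2 + P
g(v) = 0 (g(v) = √0 = 0)
-147 - 72*N(I(1, -5), g(1)) = -147 - 72*(-6 - 1*0) = -147 - 72*(-6 + 0) = -147 - 72*(-6) = -147 + 432 = 285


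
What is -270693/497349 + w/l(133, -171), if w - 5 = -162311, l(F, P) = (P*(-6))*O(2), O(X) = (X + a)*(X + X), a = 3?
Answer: -532576217/62997540 ≈ -8.4539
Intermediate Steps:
O(X) = 2*X*(3 + X) (O(X) = (X + 3)*(X + X) = (3 + X)*(2*X) = 2*X*(3 + X))
l(F, P) = -120*P (l(F, P) = (P*(-6))*(2*2*(3 + 2)) = (-6*P)*(2*2*5) = -6*P*20 = -120*P)
w = -162306 (w = 5 - 162311 = -162306)
-270693/497349 + w/l(133, -171) = -270693/497349 - 162306/((-120*(-171))) = -270693*1/497349 - 162306/20520 = -30077/55261 - 162306*1/20520 = -30077/55261 - 9017/1140 = -532576217/62997540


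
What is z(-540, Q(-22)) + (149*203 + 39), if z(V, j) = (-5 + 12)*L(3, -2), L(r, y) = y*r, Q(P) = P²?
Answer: 30244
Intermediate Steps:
L(r, y) = r*y
z(V, j) = -42 (z(V, j) = (-5 + 12)*(3*(-2)) = 7*(-6) = -42)
z(-540, Q(-22)) + (149*203 + 39) = -42 + (149*203 + 39) = -42 + (30247 + 39) = -42 + 30286 = 30244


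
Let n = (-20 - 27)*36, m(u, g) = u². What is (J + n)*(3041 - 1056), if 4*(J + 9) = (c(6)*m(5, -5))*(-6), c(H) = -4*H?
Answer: -1589985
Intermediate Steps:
n = -1692 (n = -47*36 = -1692)
J = 891 (J = -9 + ((-4*6*5²)*(-6))/4 = -9 + (-24*25*(-6))/4 = -9 + (-600*(-6))/4 = -9 + (¼)*3600 = -9 + 900 = 891)
(J + n)*(3041 - 1056) = (891 - 1692)*(3041 - 1056) = -801*1985 = -1589985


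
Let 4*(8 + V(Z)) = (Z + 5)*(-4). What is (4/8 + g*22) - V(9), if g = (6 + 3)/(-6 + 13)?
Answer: 711/14 ≈ 50.786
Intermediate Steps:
V(Z) = -13 - Z (V(Z) = -8 + ((Z + 5)*(-4))/4 = -8 + ((5 + Z)*(-4))/4 = -8 + (-20 - 4*Z)/4 = -8 + (-5 - Z) = -13 - Z)
g = 9/7 ≈ 1.2857
(4/8 + g*22) - V(9) = (4/8 + (9/7)*22) - (-13 - 1*9) = (4*(⅛) + 198/7) - (-13 - 9) = (½ + 198/7) - 1*(-22) = 403/14 + 22 = 711/14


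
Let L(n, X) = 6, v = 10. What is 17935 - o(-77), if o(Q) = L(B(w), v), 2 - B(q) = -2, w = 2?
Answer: 17929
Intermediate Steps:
B(q) = 4 (B(q) = 2 - 1*(-2) = 2 + 2 = 4)
o(Q) = 6
17935 - o(-77) = 17935 - 1*6 = 17935 - 6 = 17929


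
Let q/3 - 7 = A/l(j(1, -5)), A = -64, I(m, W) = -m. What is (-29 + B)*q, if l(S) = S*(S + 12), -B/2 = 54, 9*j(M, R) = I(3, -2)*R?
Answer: -353049/205 ≈ -1722.2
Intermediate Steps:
j(M, R) = -R/3 (j(M, R) = ((-1*3)*R)/9 = (-3*R)/9 = -R/3)
B = -108 (B = -2*54 = -108)
l(S) = S*(12 + S)
q = 2577/205 (q = 21 + 3*(-64*3/(5*(12 - 1/3*(-5)))) = 21 + 3*(-64*3/(5*(12 + 5/3))) = 21 + 3*(-64/((5/3)*(41/3))) = 21 + 3*(-64/205/9) = 21 + 3*(-64*9/205) = 21 + 3*(-576/205) = 21 - 1728/205 = 2577/205 ≈ 12.571)
(-29 + B)*q = (-29 - 108)*(2577/205) = -137*2577/205 = -353049/205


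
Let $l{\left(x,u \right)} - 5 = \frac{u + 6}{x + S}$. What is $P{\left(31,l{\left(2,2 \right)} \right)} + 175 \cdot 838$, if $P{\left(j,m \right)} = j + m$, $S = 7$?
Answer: $\frac{1320182}{9} \approx 1.4669 \cdot 10^{5}$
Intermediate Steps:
$l{\left(x,u \right)} = 5 + \frac{6 + u}{7 + x}$ ($l{\left(x,u \right)} = 5 + \frac{u + 6}{x + 7} = 5 + \frac{6 + u}{7 + x}$)
$P{\left(31,l{\left(2,2 \right)} \right)} + 175 \cdot 838 = \left(31 + \frac{41 + 2 + 5 \cdot 2}{7 + 2}\right) + 175 \cdot 838 = \left(31 + \frac{41 + 2 + 10}{9}\right) + 146650 = \left(31 + \frac{1}{9} \cdot 53\right) + 146650 = \left(31 + \frac{53}{9}\right) + 146650 = \frac{332}{9} + 146650 = \frac{1320182}{9}$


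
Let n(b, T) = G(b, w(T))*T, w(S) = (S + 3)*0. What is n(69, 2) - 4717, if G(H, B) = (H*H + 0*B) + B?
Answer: 4805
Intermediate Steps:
w(S) = 0 (w(S) = (3 + S)*0 = 0)
G(H, B) = B + H² (G(H, B) = (H² + 0) + B = H² + B = B + H²)
n(b, T) = T*b² (n(b, T) = (0 + b²)*T = b²*T = T*b²)
n(69, 2) - 4717 = 2*69² - 4717 = 2*4761 - 4717 = 9522 - 4717 = 4805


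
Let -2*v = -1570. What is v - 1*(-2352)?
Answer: 3137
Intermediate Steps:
v = 785 (v = -1/2*(-1570) = 785)
v - 1*(-2352) = 785 - 1*(-2352) = 785 + 2352 = 3137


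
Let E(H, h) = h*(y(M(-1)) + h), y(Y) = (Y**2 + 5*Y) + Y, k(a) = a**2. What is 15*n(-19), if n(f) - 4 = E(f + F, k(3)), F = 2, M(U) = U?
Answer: 600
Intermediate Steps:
y(Y) = Y**2 + 6*Y
E(H, h) = h*(-5 + h) (E(H, h) = h*(-(6 - 1) + h) = h*(-1*5 + h) = h*(-5 + h))
n(f) = 40 (n(f) = 4 + 3**2*(-5 + 3**2) = 4 + 9*(-5 + 9) = 4 + 9*4 = 4 + 36 = 40)
15*n(-19) = 15*40 = 600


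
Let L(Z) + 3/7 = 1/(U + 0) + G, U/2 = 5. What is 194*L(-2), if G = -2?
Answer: -15811/35 ≈ -451.74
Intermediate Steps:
U = 10 (U = 2*5 = 10)
L(Z) = -163/70 (L(Z) = -3/7 + (1/(10 + 0) - 2) = -3/7 + (1/10 - 2) = -3/7 + (⅒ - 2) = -3/7 - 19/10 = -163/70)
194*L(-2) = 194*(-163/70) = -15811/35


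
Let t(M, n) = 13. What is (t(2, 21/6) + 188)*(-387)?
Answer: -77787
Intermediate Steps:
(t(2, 21/6) + 188)*(-387) = (13 + 188)*(-387) = 201*(-387) = -77787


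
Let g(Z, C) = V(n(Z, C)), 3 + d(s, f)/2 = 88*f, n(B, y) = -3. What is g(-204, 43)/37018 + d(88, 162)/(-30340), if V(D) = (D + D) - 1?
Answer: -131930936/140390765 ≈ -0.93974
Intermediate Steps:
V(D) = -1 + 2*D (V(D) = 2*D - 1 = -1 + 2*D)
d(s, f) = -6 + 176*f (d(s, f) = -6 + 2*(88*f) = -6 + 176*f)
g(Z, C) = -7 (g(Z, C) = -1 + 2*(-3) = -1 - 6 = -7)
g(-204, 43)/37018 + d(88, 162)/(-30340) = -7/37018 + (-6 + 176*162)/(-30340) = -7*1/37018 + (-6 + 28512)*(-1/30340) = -7/37018 + 28506*(-1/30340) = -7/37018 - 14253/15170 = -131930936/140390765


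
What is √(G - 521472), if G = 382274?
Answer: I*√139198 ≈ 373.09*I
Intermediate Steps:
√(G - 521472) = √(382274 - 521472) = √(-139198) = I*√139198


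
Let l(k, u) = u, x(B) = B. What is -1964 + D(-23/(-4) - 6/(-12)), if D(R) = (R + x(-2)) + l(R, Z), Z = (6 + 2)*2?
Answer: -7775/4 ≈ -1943.8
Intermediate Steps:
Z = 16 (Z = 8*2 = 16)
D(R) = 14 + R (D(R) = (R - 2) + 16 = (-2 + R) + 16 = 14 + R)
-1964 + D(-23/(-4) - 6/(-12)) = -1964 + (14 + (-23/(-4) - 6/(-12))) = -1964 + (14 + (-23*(-¼) - 6*(-1/12))) = -1964 + (14 + (23/4 + ½)) = -1964 + (14 + 25/4) = -1964 + 81/4 = -7775/4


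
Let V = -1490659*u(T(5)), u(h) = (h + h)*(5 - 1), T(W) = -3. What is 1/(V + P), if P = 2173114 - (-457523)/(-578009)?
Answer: 578009/21934822622847 ≈ 2.6351e-8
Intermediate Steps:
u(h) = 8*h (u(h) = (2*h)*4 = 8*h)
V = 35775816 (V = -11925272*(-3) = -1490659*(-24) = 35775816)
P = 1256078992503/578009 (P = 2173114 - (-457523)*(-1)/578009 = 2173114 - 1*457523/578009 = 2173114 - 457523/578009 = 1256078992503/578009 ≈ 2.1731e+6)
1/(V + P) = 1/(35775816 + 1256078992503/578009) = 1/(21934822622847/578009) = 578009/21934822622847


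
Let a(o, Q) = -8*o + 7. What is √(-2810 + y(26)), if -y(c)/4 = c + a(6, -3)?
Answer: 5*I*√110 ≈ 52.44*I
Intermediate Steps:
a(o, Q) = 7 - 8*o
y(c) = 164 - 4*c (y(c) = -4*(c + (7 - 8*6)) = -4*(c + (7 - 48)) = -4*(c - 41) = -4*(-41 + c) = 164 - 4*c)
√(-2810 + y(26)) = √(-2810 + (164 - 4*26)) = √(-2810 + (164 - 104)) = √(-2810 + 60) = √(-2750) = 5*I*√110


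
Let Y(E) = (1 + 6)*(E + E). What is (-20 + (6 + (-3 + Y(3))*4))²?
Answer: 20164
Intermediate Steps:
Y(E) = 14*E (Y(E) = 7*(2*E) = 14*E)
(-20 + (6 + (-3 + Y(3))*4))² = (-20 + (6 + (-3 + 14*3)*4))² = (-20 + (6 + (-3 + 42)*4))² = (-20 + (6 + 39*4))² = (-20 + (6 + 156))² = (-20 + 162)² = 142² = 20164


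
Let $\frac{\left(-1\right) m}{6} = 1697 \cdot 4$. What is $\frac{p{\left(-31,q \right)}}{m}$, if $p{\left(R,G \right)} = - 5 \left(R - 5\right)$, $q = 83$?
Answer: $- \frac{15}{3394} \approx -0.0044196$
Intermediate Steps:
$p{\left(R,G \right)} = 25 - 5 R$ ($p{\left(R,G \right)} = - 5 \left(-5 + R\right) = 25 - 5 R$)
$m = -40728$ ($m = - 6 \cdot 1697 \cdot 4 = \left(-6\right) 6788 = -40728$)
$\frac{p{\left(-31,q \right)}}{m} = \frac{25 - -155}{-40728} = \left(25 + 155\right) \left(- \frac{1}{40728}\right) = 180 \left(- \frac{1}{40728}\right) = - \frac{15}{3394}$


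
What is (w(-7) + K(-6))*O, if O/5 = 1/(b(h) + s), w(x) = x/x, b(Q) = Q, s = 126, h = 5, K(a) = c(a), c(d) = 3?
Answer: 20/131 ≈ 0.15267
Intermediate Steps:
K(a) = 3
w(x) = 1
O = 5/131 (O = 5/(5 + 126) = 5/131 ≈ 0.038168)
(w(-7) + K(-6))*O = (1 + 3)*(5/131) = 4*(5/131) = 20/131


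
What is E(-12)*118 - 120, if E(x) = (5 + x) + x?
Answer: -2362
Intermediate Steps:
E(x) = 5 + 2*x
E(-12)*118 - 120 = (5 + 2*(-12))*118 - 120 = (5 - 24)*118 - 120 = -19*118 - 120 = -2242 - 120 = -2362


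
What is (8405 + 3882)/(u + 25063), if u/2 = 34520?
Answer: 12287/94103 ≈ 0.13057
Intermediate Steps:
u = 69040 (u = 2*34520 = 69040)
(8405 + 3882)/(u + 25063) = (8405 + 3882)/(69040 + 25063) = 12287/94103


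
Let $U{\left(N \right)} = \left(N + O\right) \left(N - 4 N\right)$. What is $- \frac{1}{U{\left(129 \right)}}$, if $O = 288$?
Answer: $\frac{1}{161379} \approx 6.1966 \cdot 10^{-6}$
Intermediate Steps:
$U{\left(N \right)} = - 3 N \left(288 + N\right)$ ($U{\left(N \right)} = \left(N + 288\right) \left(N - 4 N\right) = \left(288 + N\right) \left(- 3 N\right) = - 3 N \left(288 + N\right)$)
$- \frac{1}{U{\left(129 \right)}} = - \frac{1}{\left(-3\right) 129 \left(288 + 129\right)} = - \frac{1}{\left(-3\right) 129 \cdot 417} = - \frac{1}{-161379} = \left(-1\right) \left(- \frac{1}{161379}\right) = \frac{1}{161379}$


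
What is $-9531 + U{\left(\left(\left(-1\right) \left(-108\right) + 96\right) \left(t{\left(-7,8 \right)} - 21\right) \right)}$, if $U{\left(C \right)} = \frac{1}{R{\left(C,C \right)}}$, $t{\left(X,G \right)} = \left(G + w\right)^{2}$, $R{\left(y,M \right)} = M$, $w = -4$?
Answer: $- \frac{9721621}{1020} \approx -9531.0$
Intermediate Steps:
$t{\left(X,G \right)} = \left(-4 + G\right)^{2}$ ($t{\left(X,G \right)} = \left(G - 4\right)^{2} = \left(-4 + G\right)^{2}$)
$U{\left(C \right)} = \frac{1}{C}$
$-9531 + U{\left(\left(\left(-1\right) \left(-108\right) + 96\right) \left(t{\left(-7,8 \right)} - 21\right) \right)} = -9531 + \frac{1}{\left(\left(-1\right) \left(-108\right) + 96\right) \left(\left(-4 + 8\right)^{2} - 21\right)} = -9531 + \frac{1}{\left(108 + 96\right) \left(4^{2} - 21\right)} = -9531 + \frac{1}{204 \left(16 - 21\right)} = -9531 + \frac{1}{204 \left(-5\right)} = -9531 + \frac{1}{-1020} = -9531 - \frac{1}{1020} = - \frac{9721621}{1020}$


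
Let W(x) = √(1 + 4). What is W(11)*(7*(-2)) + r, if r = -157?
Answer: -157 - 14*√5 ≈ -188.30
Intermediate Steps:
W(x) = √5
W(11)*(7*(-2)) + r = √5*(7*(-2)) - 157 = √5*(-14) - 157 = -14*√5 - 157 = -157 - 14*√5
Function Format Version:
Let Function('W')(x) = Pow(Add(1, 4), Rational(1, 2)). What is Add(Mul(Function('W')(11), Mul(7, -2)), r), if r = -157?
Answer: Add(-157, Mul(-14, Pow(5, Rational(1, 2)))) ≈ -188.30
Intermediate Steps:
Function('W')(x) = Pow(5, Rational(1, 2))
Add(Mul(Function('W')(11), Mul(7, -2)), r) = Add(Mul(Pow(5, Rational(1, 2)), Mul(7, -2)), -157) = Add(Mul(Pow(5, Rational(1, 2)), -14), -157) = Add(Mul(-14, Pow(5, Rational(1, 2))), -157) = Add(-157, Mul(-14, Pow(5, Rational(1, 2))))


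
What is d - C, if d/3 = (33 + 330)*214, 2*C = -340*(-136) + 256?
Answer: 209798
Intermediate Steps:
C = 23248 (C = (-340*(-136) + 256)/2 = (46240 + 256)/2 = (1/2)*46496 = 23248)
d = 233046 (d = 3*((33 + 330)*214) = 3*(363*214) = 3*77682 = 233046)
d - C = 233046 - 1*23248 = 233046 - 23248 = 209798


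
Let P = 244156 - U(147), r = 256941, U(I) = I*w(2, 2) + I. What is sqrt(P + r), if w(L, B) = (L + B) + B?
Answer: 2*sqrt(125017) ≈ 707.16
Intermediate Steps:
w(L, B) = L + 2*B (w(L, B) = (B + L) + B = L + 2*B)
U(I) = 7*I (U(I) = I*(2 + 2*2) + I = I*(2 + 4) + I = I*6 + I = 6*I + I = 7*I)
P = 243127 (P = 244156 - 7*147 = 244156 - 1*1029 = 244156 - 1029 = 243127)
sqrt(P + r) = sqrt(243127 + 256941) = sqrt(500068) = 2*sqrt(125017)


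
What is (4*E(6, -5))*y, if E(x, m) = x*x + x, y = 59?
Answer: 9912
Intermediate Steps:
E(x, m) = x + x**2 (E(x, m) = x**2 + x = x + x**2)
(4*E(6, -5))*y = (4*(6*(1 + 6)))*59 = (4*(6*7))*59 = (4*42)*59 = 168*59 = 9912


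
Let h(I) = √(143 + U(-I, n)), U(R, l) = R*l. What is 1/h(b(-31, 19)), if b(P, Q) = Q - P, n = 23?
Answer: -I*√1007/1007 ≈ -0.031513*I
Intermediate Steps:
h(I) = √(143 - 23*I) (h(I) = √(143 - I*23) = √(143 - 23*I))
1/h(b(-31, 19)) = 1/(√(143 - 23*(19 - 1*(-31)))) = 1/(√(143 - 23*(19 + 31))) = 1/(√(143 - 23*50)) = 1/(√(143 - 1150)) = 1/(√(-1007)) = 1/(I*√1007) = -I*√1007/1007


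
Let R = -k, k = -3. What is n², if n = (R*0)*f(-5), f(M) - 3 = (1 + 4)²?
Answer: 0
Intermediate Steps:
R = 3 (R = -1*(-3) = 3)
f(M) = 28 (f(M) = 3 + (1 + 4)² = 3 + 5² = 3 + 25 = 28)
n = 0 (n = (3*0)*28 = 0*28 = 0)
n² = 0² = 0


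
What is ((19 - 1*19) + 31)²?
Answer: 961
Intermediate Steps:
((19 - 1*19) + 31)² = ((19 - 19) + 31)² = (0 + 31)² = 31² = 961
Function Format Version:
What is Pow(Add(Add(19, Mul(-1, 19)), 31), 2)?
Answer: 961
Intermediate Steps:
Pow(Add(Add(19, Mul(-1, 19)), 31), 2) = Pow(Add(Add(19, -19), 31), 2) = Pow(Add(0, 31), 2) = Pow(31, 2) = 961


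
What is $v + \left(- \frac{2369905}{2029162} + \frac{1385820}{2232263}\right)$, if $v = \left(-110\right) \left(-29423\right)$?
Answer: $\frac{14660259070795465005}{4529623253606} \approx 3.2365 \cdot 10^{6}$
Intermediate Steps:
$v = 3236530$
$v + \left(- \frac{2369905}{2029162} + \frac{1385820}{2232263}\right) = 3236530 + \left(- \frac{2369905}{2029162} + \frac{1385820}{2232263}\right) = 3236530 - \frac{2478197962175}{4529623253606} = \frac{14660259070795465005}{4529623253606}$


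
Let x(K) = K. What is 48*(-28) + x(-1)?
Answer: -1345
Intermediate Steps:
48*(-28) + x(-1) = 48*(-28) - 1 = -1344 - 1 = -1345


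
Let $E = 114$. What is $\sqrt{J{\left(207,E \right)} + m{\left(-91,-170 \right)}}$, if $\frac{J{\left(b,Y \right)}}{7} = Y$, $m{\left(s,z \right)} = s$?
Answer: $\sqrt{707} \approx 26.589$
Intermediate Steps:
$J{\left(b,Y \right)} = 7 Y$
$\sqrt{J{\left(207,E \right)} + m{\left(-91,-170 \right)}} = \sqrt{7 \cdot 114 - 91} = \sqrt{798 - 91} = \sqrt{707}$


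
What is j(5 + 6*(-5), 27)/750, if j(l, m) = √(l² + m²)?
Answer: √1354/750 ≈ 0.049062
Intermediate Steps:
j(5 + 6*(-5), 27)/750 = √((5 + 6*(-5))² + 27²)/750 = √((5 - 30)² + 729)*(1/750) = √((-25)² + 729)*(1/750) = √(625 + 729)*(1/750) = √1354*(1/750) = √1354/750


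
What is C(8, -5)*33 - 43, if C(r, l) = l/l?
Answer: -10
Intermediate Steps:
C(r, l) = 1
C(8, -5)*33 - 43 = 1*33 - 43 = 33 - 43 = -10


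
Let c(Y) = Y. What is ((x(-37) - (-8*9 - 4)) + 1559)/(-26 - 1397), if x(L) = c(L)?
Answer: -1598/1423 ≈ -1.1230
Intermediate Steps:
x(L) = L
((x(-37) - (-8*9 - 4)) + 1559)/(-26 - 1397) = ((-37 - (-8*9 - 4)) + 1559)/(-26 - 1397) = ((-37 - (-72 - 4)) + 1559)/(-1423) = ((-37 - 1*(-76)) + 1559)*(-1/1423) = ((-37 + 76) + 1559)*(-1/1423) = (39 + 1559)*(-1/1423) = 1598*(-1/1423) = -1598/1423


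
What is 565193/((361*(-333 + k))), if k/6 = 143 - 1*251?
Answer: -29747/18639 ≈ -1.5960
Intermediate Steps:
k = -648 (k = 6*(143 - 1*251) = 6*(143 - 251) = 6*(-108) = -648)
565193/((361*(-333 + k))) = 565193/((361*(-333 - 648))) = 565193/((361*(-981))) = 565193/(-354141) = 565193*(-1/354141) = -29747/18639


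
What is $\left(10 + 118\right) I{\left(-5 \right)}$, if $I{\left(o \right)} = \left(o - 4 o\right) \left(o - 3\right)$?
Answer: $-15360$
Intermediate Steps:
$I{\left(o \right)} = - 3 o \left(-3 + o\right)$
$\left(10 + 118\right) I{\left(-5 \right)} = \left(10 + 118\right) 3 \left(-5\right) \left(3 - -5\right) = 128 \cdot 3 \left(-5\right) \left(3 + 5\right) = 128 \cdot 3 \left(-5\right) 8 = 128 \left(-120\right) = -15360$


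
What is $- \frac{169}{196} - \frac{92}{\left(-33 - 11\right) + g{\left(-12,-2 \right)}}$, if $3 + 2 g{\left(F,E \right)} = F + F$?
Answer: $\frac{723}{980} \approx 0.73775$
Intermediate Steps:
$g{\left(F,E \right)} = - \frac{3}{2} + F$ ($g{\left(F,E \right)} = - \frac{3}{2} + \frac{F + F}{2} = - \frac{3}{2} + \frac{2 F}{2} = - \frac{3}{2} + F$)
$- \frac{169}{196} - \frac{92}{\left(-33 - 11\right) + g{\left(-12,-2 \right)}} = - \frac{169}{196} - \frac{92}{\left(-33 - 11\right) - \frac{27}{2}} = \left(-169\right) \frac{1}{196} - \frac{92}{-44 - \frac{27}{2}} = - \frac{169}{196} - \frac{92}{- \frac{115}{2}} = - \frac{169}{196} - - \frac{8}{5} = - \frac{169}{196} + \frac{8}{5} = \frac{723}{980}$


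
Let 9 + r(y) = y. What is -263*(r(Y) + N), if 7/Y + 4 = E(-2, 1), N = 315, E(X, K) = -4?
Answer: -641983/8 ≈ -80248.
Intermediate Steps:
Y = -7/8 (Y = 7/(-4 - 4) = 7/(-8) = 7*(-⅛) = -7/8 ≈ -0.87500)
r(y) = -9 + y
-263*(r(Y) + N) = -263*((-9 - 7/8) + 315) = -263*(-79/8 + 315) = -263*2441/8 = -641983/8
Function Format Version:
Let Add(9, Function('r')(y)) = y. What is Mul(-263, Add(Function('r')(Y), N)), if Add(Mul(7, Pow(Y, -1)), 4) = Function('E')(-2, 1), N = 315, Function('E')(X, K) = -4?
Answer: Rational(-641983, 8) ≈ -80248.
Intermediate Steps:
Y = Rational(-7, 8) (Y = Mul(7, Pow(Add(-4, -4), -1)) = Mul(7, Pow(-8, -1)) = Mul(7, Rational(-1, 8)) = Rational(-7, 8) ≈ -0.87500)
Function('r')(y) = Add(-9, y)
Mul(-263, Add(Function('r')(Y), N)) = Mul(-263, Add(Add(-9, Rational(-7, 8)), 315)) = Mul(-263, Add(Rational(-79, 8), 315)) = Mul(-263, Rational(2441, 8)) = Rational(-641983, 8)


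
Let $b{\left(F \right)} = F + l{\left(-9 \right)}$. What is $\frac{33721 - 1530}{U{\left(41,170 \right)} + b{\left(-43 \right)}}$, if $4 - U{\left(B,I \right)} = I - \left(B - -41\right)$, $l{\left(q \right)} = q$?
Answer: $- \frac{32191}{136} \approx -236.7$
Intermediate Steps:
$U{\left(B,I \right)} = 45 + B - I$ ($U{\left(B,I \right)} = 4 - \left(I - \left(B - -41\right)\right) = 4 - \left(I - \left(B + 41\right)\right) = 4 - \left(I - \left(41 + B\right)\right) = 4 - \left(-41 + I - B\right) = 4 + \left(41 + B - I\right) = 45 + B - I$)
$b{\left(F \right)} = -9 + F$ ($b{\left(F \right)} = F - 9 = -9 + F$)
$\frac{33721 - 1530}{U{\left(41,170 \right)} + b{\left(-43 \right)}} = \frac{33721 - 1530}{\left(45 + 41 - 170\right) - 52} = \frac{32191}{\left(45 + 41 - 170\right) - 52} = \frac{32191}{-84 - 52} = \frac{32191}{-136} = 32191 \left(- \frac{1}{136}\right) = - \frac{32191}{136}$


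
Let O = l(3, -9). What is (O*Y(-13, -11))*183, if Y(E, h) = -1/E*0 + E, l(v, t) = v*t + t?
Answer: 85644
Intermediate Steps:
l(v, t) = t + t*v (l(v, t) = t*v + t = t + t*v)
O = -36 (O = -9*(1 + 3) = -9*4 = -36)
Y(E, h) = E (Y(E, h) = 0 + E = E)
(O*Y(-13, -11))*183 = -36*(-13)*183 = 468*183 = 85644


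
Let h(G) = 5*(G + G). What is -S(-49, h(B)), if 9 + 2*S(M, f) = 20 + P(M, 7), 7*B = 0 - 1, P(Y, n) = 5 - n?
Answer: -9/2 ≈ -4.5000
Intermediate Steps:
B = -⅐ (B = (0 - 1)/7 = (⅐)*(-1) = -⅐ ≈ -0.14286)
h(G) = 10*G (h(G) = 5*(2*G) = 10*G)
S(M, f) = 9/2 (S(M, f) = -9/2 + (20 + (5 - 1*7))/2 = -9/2 + (20 + (5 - 7))/2 = -9/2 + (20 - 2)/2 = -9/2 + (½)*18 = -9/2 + 9 = 9/2)
-S(-49, h(B)) = -1*9/2 = -9/2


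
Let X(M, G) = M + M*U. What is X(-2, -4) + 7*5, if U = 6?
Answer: 21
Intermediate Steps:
X(M, G) = 7*M (X(M, G) = M + M*6 = M + 6*M = 7*M)
X(-2, -4) + 7*5 = 7*(-2) + 7*5 = -14 + 35 = 21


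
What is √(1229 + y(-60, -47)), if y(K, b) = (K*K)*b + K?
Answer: I*√168031 ≈ 409.92*I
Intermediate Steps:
y(K, b) = K + b*K² (y(K, b) = K²*b + K = b*K² + K = K + b*K²)
√(1229 + y(-60, -47)) = √(1229 - 60*(1 - 60*(-47))) = √(1229 - 60*(1 + 2820)) = √(1229 - 60*2821) = √(1229 - 169260) = √(-168031) = I*√168031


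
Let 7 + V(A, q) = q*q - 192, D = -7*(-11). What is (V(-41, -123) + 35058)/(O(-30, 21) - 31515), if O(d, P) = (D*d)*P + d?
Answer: -49988/80055 ≈ -0.62442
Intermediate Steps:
D = 77
O(d, P) = d + 77*P*d (O(d, P) = (77*d)*P + d = 77*P*d + d = d + 77*P*d)
V(A, q) = -199 + q² (V(A, q) = -7 + (q*q - 192) = -7 + (q² - 192) = -7 + (-192 + q²) = -199 + q²)
(V(-41, -123) + 35058)/(O(-30, 21) - 31515) = ((-199 + (-123)²) + 35058)/(-30*(1 + 77*21) - 31515) = ((-199 + 15129) + 35058)/(-30*(1 + 1617) - 31515) = (14930 + 35058)/(-30*1618 - 31515) = 49988/(-48540 - 31515) = 49988/(-80055) = 49988*(-1/80055) = -49988/80055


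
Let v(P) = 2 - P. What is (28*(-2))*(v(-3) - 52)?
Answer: 2632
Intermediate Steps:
(28*(-2))*(v(-3) - 52) = (28*(-2))*((2 - 1*(-3)) - 52) = -56*((2 + 3) - 52) = -56*(5 - 52) = -56*(-47) = 2632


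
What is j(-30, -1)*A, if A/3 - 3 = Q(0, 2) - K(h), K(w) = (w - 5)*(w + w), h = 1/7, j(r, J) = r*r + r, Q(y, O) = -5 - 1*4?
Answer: -589860/49 ≈ -12038.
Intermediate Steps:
Q(y, O) = -9 (Q(y, O) = -5 - 4 = -9)
j(r, J) = r + r² (j(r, J) = r² + r = r + r²)
h = ⅐ ≈ 0.14286
K(w) = 2*w*(-5 + w) (K(w) = (-5 + w)*(2*w) = 2*w*(-5 + w))
A = -678/49 (A = 9 + 3*(-9 - 2*(-5 + ⅐)/7) = 9 + 3*(-9 - 2*(-34)/(7*7)) = 9 + 3*(-9 - 1*(-68/49)) = 9 + 3*(-9 + 68/49) = 9 + 3*(-373/49) = 9 - 1119/49 = -678/49 ≈ -13.837)
j(-30, -1)*A = -30*(1 - 30)*(-678/49) = -30*(-29)*(-678/49) = 870*(-678/49) = -589860/49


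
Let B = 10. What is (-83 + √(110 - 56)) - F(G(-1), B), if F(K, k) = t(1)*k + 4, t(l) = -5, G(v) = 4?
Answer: -37 + 3*√6 ≈ -29.652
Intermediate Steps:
F(K, k) = 4 - 5*k (F(K, k) = -5*k + 4 = 4 - 5*k)
(-83 + √(110 - 56)) - F(G(-1), B) = (-83 + √(110 - 56)) - (4 - 5*10) = (-83 + √54) - (4 - 50) = (-83 + 3*√6) - 1*(-46) = (-83 + 3*√6) + 46 = -37 + 3*√6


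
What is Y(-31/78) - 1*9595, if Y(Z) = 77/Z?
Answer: -303451/31 ≈ -9788.7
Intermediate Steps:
Y(-31/78) - 1*9595 = 77/((-31/78)) - 1*9595 = 77/((-31*1/78)) - 9595 = 77/(-31/78) - 9595 = 77*(-78/31) - 9595 = -6006/31 - 9595 = -303451/31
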